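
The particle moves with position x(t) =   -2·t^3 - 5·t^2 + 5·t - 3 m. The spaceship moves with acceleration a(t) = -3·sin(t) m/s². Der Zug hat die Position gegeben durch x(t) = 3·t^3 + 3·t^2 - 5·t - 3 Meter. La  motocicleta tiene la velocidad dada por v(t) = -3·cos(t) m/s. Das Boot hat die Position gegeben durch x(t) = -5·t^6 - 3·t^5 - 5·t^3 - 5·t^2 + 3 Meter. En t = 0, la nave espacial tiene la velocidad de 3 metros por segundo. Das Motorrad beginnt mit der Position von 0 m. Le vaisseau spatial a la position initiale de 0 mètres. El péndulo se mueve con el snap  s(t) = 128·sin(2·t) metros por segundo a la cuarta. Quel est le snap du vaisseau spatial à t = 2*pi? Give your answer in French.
En partant de l'accélération a(t) = -3·sin(t), nous prenons 2 dérivées. La dérivée de l'accélération donne le jerk: j(t) = -3·cos(t). En prenant d/dt de j(t), nous trouvons s(t) = 3·sin(t). Nous avons le snap s(t) = 3·sin(t). En substituant t = 2*pi: s(2*pi) = 0.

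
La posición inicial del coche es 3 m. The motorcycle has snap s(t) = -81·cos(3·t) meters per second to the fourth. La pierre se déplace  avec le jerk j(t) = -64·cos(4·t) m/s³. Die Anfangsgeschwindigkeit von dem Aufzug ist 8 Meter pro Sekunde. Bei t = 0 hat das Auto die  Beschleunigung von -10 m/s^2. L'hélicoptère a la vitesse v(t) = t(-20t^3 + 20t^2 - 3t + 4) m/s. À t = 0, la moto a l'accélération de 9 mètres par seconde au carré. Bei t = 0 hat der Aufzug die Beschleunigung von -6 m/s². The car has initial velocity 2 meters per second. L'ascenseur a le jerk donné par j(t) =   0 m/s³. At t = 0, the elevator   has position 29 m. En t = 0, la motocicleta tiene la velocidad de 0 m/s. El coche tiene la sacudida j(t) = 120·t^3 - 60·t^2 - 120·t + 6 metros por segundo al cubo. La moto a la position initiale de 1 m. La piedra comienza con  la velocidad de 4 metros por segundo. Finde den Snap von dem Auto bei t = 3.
Ausgehend von dem Ruck j(t) = 120·t^3 - 60·t^2 - 120·t + 6, nehmen wir 1 Ableitung. Die Ableitung von dem Ruck ergibt den Snap: s(t) = 360·t^2 - 120·t - 120. Mit s(t) = 360·t^2 - 120·t - 120 und Einsetzen von t = 3, finden wir s = 2760.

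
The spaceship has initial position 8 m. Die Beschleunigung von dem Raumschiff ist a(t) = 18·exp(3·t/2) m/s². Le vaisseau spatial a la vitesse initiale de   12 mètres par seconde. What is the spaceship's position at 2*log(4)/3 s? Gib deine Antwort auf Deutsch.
Wir müssen unsere Gleichung für die Beschleunigung a(t) = 18·exp(3·t/2) 2-mal integrieren. Das Integral von der Beschleunigung ist die Geschwindigkeit. Mit v(0) = 12 erhalten wir v(t) = 12·exp(3·t/2). Durch Integration von der Geschwindigkeit und Verwendung der Anfangsbedingung x(0) = 8, erhalten wir x(t) = 8·exp(3·t/2). Aus der Gleichung für die Position x(t) = 8·exp(3·t/2), setzen wir t = 2*log(4)/3 ein und erhalten x = 32.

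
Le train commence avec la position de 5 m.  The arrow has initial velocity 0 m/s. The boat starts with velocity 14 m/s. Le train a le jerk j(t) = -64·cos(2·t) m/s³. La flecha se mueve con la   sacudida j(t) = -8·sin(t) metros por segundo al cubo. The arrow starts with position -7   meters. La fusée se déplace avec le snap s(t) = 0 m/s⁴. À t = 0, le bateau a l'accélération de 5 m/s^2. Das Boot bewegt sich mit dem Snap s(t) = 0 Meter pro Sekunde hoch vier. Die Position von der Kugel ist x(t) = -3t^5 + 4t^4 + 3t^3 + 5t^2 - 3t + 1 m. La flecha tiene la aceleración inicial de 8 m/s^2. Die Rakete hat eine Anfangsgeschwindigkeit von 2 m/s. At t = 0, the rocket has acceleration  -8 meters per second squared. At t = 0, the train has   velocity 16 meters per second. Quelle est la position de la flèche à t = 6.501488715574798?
Nous devons intégrer notre équation du jerk j(t) = -8·sin(t) 3 fois. La primitive du jerk, avec a(0) = 8, donne l'accélération: a(t) = 8·cos(t). En intégrant l'accélération et en utilisant la condition initiale v(0) = 0, nous obtenons v(t) = 8·sin(t). En prenant ∫v(t)dt et en appliquant x(0) = -7, nous trouvons x(t) = 1 - 8·cos(t). De l'équation de la position x(t) = 1 - 8·cos(t), nous substituons t = 6.501488715574798 pour obtenir x = -6.81013032941511.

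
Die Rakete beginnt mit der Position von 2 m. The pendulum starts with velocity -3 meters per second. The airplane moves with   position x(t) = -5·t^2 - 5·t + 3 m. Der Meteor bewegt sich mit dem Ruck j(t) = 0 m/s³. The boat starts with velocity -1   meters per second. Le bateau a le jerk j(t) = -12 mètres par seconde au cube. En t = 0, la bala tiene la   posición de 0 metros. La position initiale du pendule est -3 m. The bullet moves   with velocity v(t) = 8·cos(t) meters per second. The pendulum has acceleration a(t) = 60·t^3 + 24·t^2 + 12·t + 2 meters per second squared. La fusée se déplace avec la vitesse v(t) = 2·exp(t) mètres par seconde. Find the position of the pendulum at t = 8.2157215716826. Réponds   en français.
Nous devons trouver l'intégrale de notre équation de l'accélération a(t) = 60·t^3 + 24·t^2 + 12·t + 2 2 fois. L'intégrale de l'accélération est la vitesse. En utilisant v(0) = -3, nous obtenons v(t) = 15·t^4 + 8·t^3 + 6·t^2 + 2·t - 3. En prenant ∫v(t)dt et en appliquant x(0) = -3, nous trouvons x(t) = 3·t^5 + 2·t^4 + 2·t^3 + t^2 - 3·t - 3. Nous avons la position x(t) = 3·t^5 + 2·t^4 + 2·t^3 + t^2 - 3·t - 3. En substituant t = 8.2157215716826: x(8.2157215716826) = 122553.182575309.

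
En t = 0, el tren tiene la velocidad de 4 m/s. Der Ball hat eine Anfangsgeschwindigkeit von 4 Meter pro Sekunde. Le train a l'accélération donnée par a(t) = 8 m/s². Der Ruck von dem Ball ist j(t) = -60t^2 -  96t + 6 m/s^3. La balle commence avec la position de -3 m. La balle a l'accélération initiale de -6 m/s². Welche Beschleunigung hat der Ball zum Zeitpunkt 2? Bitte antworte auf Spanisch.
Necesitamos integrar nuestra ecuación de la sacudida j(t) = -60·t^2 - 96·t + 6 1 vez. La antiderivada de la sacudida, con a(0) = -6, da la aceleración: a(t) = -20·t^3 - 48·t^2 + 6·t - 6. De la ecuación de la aceleración a(t) = -20·t^3 - 48·t^2 + 6·t - 6, sustituimos t = 2 para obtener a = -346.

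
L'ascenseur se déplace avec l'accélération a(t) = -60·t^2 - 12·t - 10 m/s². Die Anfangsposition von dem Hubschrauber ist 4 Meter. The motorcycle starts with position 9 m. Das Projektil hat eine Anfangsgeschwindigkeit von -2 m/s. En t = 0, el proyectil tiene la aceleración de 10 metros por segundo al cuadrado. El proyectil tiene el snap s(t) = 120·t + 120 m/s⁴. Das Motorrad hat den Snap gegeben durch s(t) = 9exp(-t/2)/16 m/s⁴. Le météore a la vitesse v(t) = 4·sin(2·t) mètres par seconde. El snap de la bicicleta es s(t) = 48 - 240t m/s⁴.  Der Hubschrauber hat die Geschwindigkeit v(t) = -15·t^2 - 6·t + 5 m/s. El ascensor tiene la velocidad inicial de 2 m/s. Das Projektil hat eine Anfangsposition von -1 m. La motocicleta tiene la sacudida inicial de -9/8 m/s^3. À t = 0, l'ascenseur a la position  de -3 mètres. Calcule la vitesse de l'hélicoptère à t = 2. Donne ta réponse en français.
Nous avons la vitesse v(t) = -15·t^2 - 6·t + 5. En substituant t = 2: v(2) = -67.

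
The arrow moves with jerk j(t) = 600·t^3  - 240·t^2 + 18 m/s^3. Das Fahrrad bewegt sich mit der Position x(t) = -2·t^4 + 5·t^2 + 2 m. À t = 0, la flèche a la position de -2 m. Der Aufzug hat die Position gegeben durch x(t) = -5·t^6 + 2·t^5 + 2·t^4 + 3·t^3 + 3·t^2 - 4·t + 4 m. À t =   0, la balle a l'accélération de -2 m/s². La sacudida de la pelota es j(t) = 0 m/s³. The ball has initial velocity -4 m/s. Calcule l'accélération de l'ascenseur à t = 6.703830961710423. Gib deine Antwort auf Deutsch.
Ausgehend von der Position x(t) = -5·t^6 + 2·t^5 + 2·t^4 + 3·t^3 + 3·t^2 - 4·t + 4, nehmen wir 2 Ableitungen. Die Ableitung von der Position ergibt die Geschwindigkeit: v(t) = -30·t^5 + 10·t^4 + 8·t^3 + 9·t^2 + 6·t - 4. Durch Ableiten von der Geschwindigkeit erhalten wir die Beschleunigung: a(t) = -150·t^4 + 40·t^3 + 24·t^2 + 18·t + 6. Aus der Gleichung für die Beschleunigung a(t) = -150·t^4 + 40·t^3 + 24·t^2 + 18·t + 6, setzen wir t = 6.703830961710423 ein und erhalten a = -289702.305310752.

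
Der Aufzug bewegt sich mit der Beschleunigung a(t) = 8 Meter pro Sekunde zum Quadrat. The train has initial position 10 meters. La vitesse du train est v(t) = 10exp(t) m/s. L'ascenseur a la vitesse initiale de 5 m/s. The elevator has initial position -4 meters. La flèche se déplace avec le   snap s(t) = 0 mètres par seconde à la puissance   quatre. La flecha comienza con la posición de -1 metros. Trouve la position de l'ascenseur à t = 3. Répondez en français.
En partant de l'accélération a(t) = 8, nous prenons 2 intégrales. En intégrant l'accélération et en utilisant la condition initiale v(0) = 5, nous obtenons v(t) = 8·t + 5. En intégrant la vitesse et en utilisant la condition initiale x(0) = -4, nous obtenons x(t) = 4·t^2 + 5·t - 4. De l'équation de la position x(t) = 4·t^2 + 5·t - 4, nous substituons t = 3 pour obtenir x = 47.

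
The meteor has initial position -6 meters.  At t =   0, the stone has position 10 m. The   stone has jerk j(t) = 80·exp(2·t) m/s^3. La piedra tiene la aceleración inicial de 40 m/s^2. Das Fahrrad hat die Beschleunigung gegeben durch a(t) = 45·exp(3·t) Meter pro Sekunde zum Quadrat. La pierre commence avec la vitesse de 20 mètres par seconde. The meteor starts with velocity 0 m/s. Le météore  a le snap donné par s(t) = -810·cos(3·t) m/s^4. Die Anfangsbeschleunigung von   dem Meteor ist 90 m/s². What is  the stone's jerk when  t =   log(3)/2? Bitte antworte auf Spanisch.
Usando j(t) = 80·exp(2·t) y sustituyendo t = log(3)/2, encontramos j = 240.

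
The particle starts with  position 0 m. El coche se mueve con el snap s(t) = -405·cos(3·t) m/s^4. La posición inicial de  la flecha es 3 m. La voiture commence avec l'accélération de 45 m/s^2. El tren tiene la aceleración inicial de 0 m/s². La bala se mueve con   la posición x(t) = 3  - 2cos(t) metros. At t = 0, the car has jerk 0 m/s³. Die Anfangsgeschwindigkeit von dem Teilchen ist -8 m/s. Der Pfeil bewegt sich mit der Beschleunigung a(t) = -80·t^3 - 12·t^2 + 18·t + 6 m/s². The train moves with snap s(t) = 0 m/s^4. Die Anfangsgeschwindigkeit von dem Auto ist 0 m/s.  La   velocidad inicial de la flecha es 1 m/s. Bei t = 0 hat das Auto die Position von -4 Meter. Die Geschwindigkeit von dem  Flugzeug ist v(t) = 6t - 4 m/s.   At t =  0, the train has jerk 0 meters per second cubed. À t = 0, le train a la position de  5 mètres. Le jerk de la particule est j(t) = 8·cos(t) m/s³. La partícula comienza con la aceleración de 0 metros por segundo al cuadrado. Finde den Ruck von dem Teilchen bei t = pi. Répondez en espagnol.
De la ecuación de la sacudida j(t) = 8·cos(t), sustituimos t = pi para obtener j = -8.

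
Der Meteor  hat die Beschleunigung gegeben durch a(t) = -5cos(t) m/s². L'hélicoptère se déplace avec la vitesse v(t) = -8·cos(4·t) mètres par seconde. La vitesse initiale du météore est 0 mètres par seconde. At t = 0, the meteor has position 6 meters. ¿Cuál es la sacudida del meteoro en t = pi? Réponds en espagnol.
Para resolver esto, necesitamos tomar 1 derivada de nuestra ecuación de la aceleración a(t) = -5·cos(t). Derivando la aceleración, obtenemos la sacudida: j(t) = 5·sin(t). De la ecuación de la sacudida j(t) = 5·sin(t), sustituimos t = pi para obtener j = 0.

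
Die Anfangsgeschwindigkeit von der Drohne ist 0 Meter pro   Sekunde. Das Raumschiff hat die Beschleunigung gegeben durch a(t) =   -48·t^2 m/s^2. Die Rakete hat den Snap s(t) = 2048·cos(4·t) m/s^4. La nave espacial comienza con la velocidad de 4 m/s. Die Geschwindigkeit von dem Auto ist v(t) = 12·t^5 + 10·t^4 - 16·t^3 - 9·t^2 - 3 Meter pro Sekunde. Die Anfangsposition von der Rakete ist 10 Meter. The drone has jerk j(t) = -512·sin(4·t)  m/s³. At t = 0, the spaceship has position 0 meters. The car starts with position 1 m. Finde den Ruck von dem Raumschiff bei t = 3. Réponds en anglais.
Starting from acceleration a(t) = -48·t^2, we take 1 derivative. The derivative of acceleration gives jerk: j(t) = -96·t. From the given jerk equation j(t) = -96·t, we substitute t = 3 to get j = -288.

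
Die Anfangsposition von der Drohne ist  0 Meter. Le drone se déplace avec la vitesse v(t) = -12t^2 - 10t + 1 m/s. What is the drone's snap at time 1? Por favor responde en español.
Para resolver esto, necesitamos tomar 3 derivadas de nuestra ecuación de la velocidad v(t) = -12·t^2 - 10·t + 1. Derivando la velocidad, obtenemos la aceleración: a(t) = -24·t - 10. La derivada de la aceleración da la sacudida: j(t) = -24. Tomando d/dt de j(t), encontramos s(t) = 0. Tenemos el snap s(t) = 0. Sustituyendo t = 1: s(1) = 0.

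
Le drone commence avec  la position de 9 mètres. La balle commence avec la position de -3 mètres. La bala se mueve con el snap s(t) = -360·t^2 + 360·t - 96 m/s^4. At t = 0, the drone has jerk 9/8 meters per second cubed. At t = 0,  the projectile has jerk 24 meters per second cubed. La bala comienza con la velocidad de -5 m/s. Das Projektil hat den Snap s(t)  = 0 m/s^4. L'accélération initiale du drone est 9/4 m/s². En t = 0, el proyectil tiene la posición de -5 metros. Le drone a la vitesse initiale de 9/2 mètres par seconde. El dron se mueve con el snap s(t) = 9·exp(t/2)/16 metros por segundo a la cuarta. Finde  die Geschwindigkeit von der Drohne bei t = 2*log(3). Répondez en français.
Nous devons trouver la primitive de notre équation du snap s(t) = 9·exp(t/2)/16 3 fois. La primitive du snap est le jerk. En utilisant j(0) = 9/8, nous obtenons j(t) = 9·exp(t/2)/8. L'intégrale du jerk est l'accélération. En utilisant a(0) = 9/4, nous obtenons a(t) = 9·exp(t/2)/4. En prenant ∫a(t)dt et en appliquant v(0) = 9/2, nous trouvons v(t) = 9·exp(t/2)/2. De l'équation de la vitesse v(t) = 9·exp(t/2)/2, nous substituons t = 2*log(3) pour obtenir v = 27/2.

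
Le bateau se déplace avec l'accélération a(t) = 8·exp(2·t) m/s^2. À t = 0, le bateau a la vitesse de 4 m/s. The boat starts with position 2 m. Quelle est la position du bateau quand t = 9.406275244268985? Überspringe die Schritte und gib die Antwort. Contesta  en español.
La respuesta es 295948990.811305.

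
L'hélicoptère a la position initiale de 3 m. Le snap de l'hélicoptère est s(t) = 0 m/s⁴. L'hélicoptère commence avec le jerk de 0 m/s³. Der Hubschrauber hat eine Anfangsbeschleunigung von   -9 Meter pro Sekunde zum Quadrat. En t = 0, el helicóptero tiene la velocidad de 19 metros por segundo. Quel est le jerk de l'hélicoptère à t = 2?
En partant du snap s(t) = 0, nous prenons 1 intégrale. La primitive du snap, avec j(0) = 0, donne le jerk: j(t) = 0. En utilisant j(t) = 0 et en substituant t = 2, nous trouvons j = 0.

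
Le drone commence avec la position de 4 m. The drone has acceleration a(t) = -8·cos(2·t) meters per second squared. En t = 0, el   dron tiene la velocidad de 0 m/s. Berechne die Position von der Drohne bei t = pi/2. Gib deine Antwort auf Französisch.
Nous devons intégrer notre équation de l'accélération a(t) = -8·cos(2·t) 2 fois. La primitive de l'accélération, avec v(0) = 0, donne la vitesse: v(t) = -4·sin(2·t). En intégrant la vitesse et en utilisant la condition initiale x(0) = 4, nous obtenons x(t) = 2·cos(2·t) + 2. Nous avons la position x(t) = 2·cos(2·t) + 2. En substituant t = pi/2: x(pi/2) = 0.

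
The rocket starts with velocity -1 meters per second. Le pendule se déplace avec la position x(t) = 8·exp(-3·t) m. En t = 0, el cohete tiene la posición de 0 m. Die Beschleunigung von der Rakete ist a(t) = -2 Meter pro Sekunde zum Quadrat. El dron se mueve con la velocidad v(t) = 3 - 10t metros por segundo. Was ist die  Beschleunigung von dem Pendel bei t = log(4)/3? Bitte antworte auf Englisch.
Starting from position x(t) = 8·exp(-3·t), we take 2 derivatives. Differentiating position, we get velocity: v(t) = -24·exp(-3·t). The derivative of velocity gives acceleration: a(t) = 72·exp(-3·t). From the given acceleration equation a(t) = 72·exp(-3·t), we substitute t = log(4)/3 to get a = 18.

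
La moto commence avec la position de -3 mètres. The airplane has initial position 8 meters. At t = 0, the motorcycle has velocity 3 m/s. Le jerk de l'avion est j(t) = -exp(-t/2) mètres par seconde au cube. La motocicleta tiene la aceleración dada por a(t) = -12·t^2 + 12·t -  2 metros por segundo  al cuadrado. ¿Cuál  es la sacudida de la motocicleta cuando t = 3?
Partiendo de la aceleración a(t) = -12·t^2 + 12·t - 2, tomamos 1 derivada. Tomando d/dt de a(t), encontramos j(t) = 12 - 24·t. De la ecuación de la sacudida j(t) = 12 - 24·t, sustituimos t = 3 para obtener j = -60.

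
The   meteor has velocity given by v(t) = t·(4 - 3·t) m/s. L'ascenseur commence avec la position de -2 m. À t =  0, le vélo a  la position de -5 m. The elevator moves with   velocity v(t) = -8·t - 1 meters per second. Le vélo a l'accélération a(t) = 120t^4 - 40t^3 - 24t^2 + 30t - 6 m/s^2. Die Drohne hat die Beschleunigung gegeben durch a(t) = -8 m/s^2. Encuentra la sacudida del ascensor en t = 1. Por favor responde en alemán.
Wir müssen unsere Gleichung für die Geschwindigkeit v(t) = -8·t - 1 2-mal ableiten. Die Ableitung von der Geschwindigkeit ergibt die Beschleunigung: a(t) = -8. Die Ableitung von der Beschleunigung ergibt den Ruck: j(t) = 0. Mit j(t) = 0 und Einsetzen von t = 1, finden wir j = 0.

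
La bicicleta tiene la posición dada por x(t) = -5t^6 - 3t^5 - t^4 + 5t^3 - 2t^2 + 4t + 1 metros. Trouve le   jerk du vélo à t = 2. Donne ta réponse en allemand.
Um dies zu lösen, müssen wir 3 Ableitungen unserer Gleichung für die Position x(t) = -5·t^6 - 3·t^5 - t^4 + 5·t^3 - 2·t^2 + 4·t + 1 nehmen. Durch Ableiten von der Position erhalten wir die Geschwindigkeit: v(t) = -30·t^5 - 15·t^4 - 4·t^3 + 15·t^2 - 4·t + 4. Mit d/dt von v(t) finden wir a(t) = -150·t^4 - 60·t^3 - 12·t^2 + 30·t - 4. Die Ableitung von der Beschleunigung ergibt den Ruck: j(t) = -600·t^3 - 180·t^2 - 24·t + 30. Mit j(t) = -600·t^3 - 180·t^2 - 24·t + 30 und Einsetzen von t = 2, finden wir j = -5538.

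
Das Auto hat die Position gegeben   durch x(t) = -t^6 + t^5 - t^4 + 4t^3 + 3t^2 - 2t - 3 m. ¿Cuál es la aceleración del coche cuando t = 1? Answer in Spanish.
Debemos derivar nuestra ecuación de la posición x(t) = -t^6 + t^5 - t^4 + 4·t^3 + 3·t^2 - 2·t - 3 2 veces. Tomando d/dt de x(t), encontramos v(t) = -6·t^5 + 5·t^4 - 4·t^3 + 12·t^2 + 6·t - 2. La derivada de la velocidad da la aceleración: a(t) = -30·t^4 + 20·t^3 - 12·t^2 + 24·t + 6. De la ecuación de la aceleración a(t) = -30·t^4 + 20·t^3 - 12·t^2 + 24·t + 6, sustituimos t = 1 para obtener a = 8.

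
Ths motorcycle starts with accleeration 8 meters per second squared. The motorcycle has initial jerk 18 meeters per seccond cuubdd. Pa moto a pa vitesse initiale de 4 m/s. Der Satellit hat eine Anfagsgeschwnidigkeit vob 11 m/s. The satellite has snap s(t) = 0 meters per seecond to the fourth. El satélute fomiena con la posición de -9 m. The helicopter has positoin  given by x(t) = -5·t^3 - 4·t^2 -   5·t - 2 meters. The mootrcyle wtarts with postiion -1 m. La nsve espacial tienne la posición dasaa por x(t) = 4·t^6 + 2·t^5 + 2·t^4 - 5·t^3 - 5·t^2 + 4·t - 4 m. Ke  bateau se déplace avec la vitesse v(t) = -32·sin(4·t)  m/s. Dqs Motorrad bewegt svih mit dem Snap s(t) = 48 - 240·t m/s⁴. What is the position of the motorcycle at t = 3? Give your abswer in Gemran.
Ausgehend von dem Snap s(t) = 48 - 240·t, nehmen wir 4 Integrale. Die Stammfunktion von dem Snap ist der Ruck. Mit j(0) = 18 erhalten wir j(t) = -120·t^2 + 48·t + 18. Durch Integration von dem Ruck und Verwendung der Anfangsbedingung a(0) = 8, erhalten wir a(t) = -40·t^3 + 24·t^2 + 18·t + 8. Das Integral von der Beschleunigung, mit v(0) = 4, ergibt die Geschwindigkeit: v(t) = -10·t^4 + 8·t^3 + 9·t^2 + 8·t + 4. Die Stammfunktion von der Geschwindigkeit ist die Position. Mit x(0) = -1 erhalten wir x(t) = -2·t^5 + 2·t^4 + 3·t^3 + 4·t^2 + 4·t - 1. Aus der Gleichung für die Position x(t) = -2·t^5 + 2·t^4 + 3·t^3 + 4·t^2 + 4·t - 1, setzen wir t = 3 ein und erhalten x = -196.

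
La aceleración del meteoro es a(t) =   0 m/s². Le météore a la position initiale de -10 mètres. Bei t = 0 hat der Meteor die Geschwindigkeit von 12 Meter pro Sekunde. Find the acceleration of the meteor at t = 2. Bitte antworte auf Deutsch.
Wir haben die Beschleunigung a(t) = 0. Durch Einsetzen von t = 2: a(2) = 0.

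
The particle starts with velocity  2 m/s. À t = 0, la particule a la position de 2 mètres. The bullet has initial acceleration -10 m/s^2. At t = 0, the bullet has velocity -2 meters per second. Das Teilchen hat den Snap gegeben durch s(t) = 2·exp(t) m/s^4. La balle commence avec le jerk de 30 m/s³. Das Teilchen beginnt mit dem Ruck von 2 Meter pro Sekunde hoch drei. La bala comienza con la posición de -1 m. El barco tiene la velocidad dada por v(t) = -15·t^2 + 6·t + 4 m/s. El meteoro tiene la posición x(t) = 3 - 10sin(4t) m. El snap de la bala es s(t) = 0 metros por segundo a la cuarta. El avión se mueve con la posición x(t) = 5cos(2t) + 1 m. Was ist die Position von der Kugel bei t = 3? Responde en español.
Para resolver esto, necesitamos tomar 4 integrales de nuestra ecuación del snap s(t) = 0. Integrando el snap y usando la condición inicial j(0) = 30, obtenemos j(t) = 30. Tomando ∫j(t)dt y aplicando a(0) = -10, encontramos a(t) = 30·t - 10. La antiderivada de la aceleración es la velocidad. Usando v(0) = -2, obtenemos v(t) = 15·t^2 - 10·t - 2. La antiderivada de la velocidad es la posición. Usando x(0) = -1, obtenemos x(t) = 5·t^3 - 5·t^2 - 2·t - 1. Usando x(t) = 5·t^3 - 5·t^2 - 2·t - 1 y sustituyendo t = 3, encontramos x = 83.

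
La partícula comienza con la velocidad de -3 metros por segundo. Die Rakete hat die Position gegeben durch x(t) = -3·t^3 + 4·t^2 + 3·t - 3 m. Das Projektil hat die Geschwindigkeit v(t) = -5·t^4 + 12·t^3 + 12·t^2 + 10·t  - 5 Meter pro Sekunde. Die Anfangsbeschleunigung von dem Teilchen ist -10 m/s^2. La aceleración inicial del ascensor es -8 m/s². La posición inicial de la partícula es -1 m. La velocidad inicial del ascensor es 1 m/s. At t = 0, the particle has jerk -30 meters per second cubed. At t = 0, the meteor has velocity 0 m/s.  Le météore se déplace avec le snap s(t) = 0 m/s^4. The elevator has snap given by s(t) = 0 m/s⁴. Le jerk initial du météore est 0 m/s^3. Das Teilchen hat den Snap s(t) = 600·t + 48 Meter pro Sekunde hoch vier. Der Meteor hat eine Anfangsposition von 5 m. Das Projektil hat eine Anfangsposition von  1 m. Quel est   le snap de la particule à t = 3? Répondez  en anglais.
Using s(t) = 600·t + 48 and substituting t = 3, we find s = 1848.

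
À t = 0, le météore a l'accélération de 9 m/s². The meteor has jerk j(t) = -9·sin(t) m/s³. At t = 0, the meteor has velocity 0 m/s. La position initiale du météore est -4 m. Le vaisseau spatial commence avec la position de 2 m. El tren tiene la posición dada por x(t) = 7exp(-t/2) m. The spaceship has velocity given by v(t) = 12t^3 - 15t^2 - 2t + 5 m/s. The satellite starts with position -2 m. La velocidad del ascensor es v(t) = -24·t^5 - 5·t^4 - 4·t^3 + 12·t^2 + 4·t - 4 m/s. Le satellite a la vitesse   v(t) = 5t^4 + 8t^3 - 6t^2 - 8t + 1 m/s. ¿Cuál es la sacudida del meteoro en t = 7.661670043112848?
Usando j(t) = -9·sin(t) y sustituyendo t = 7.661670043112848, encontramos j = -8.83408542628559.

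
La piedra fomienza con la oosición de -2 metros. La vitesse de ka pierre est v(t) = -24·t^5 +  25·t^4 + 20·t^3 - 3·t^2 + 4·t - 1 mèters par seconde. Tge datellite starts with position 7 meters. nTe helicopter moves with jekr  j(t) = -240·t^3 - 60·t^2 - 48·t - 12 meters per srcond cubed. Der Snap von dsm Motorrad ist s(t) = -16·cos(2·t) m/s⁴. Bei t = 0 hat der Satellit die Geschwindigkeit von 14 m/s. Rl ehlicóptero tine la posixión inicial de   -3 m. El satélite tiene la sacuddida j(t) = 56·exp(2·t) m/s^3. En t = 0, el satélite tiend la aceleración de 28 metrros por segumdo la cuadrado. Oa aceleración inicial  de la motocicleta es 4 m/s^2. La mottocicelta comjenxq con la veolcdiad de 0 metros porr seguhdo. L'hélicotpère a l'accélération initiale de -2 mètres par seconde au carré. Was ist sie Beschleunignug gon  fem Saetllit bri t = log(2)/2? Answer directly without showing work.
Die Beschleunigung bei t = log(2)/2 ist a = 56.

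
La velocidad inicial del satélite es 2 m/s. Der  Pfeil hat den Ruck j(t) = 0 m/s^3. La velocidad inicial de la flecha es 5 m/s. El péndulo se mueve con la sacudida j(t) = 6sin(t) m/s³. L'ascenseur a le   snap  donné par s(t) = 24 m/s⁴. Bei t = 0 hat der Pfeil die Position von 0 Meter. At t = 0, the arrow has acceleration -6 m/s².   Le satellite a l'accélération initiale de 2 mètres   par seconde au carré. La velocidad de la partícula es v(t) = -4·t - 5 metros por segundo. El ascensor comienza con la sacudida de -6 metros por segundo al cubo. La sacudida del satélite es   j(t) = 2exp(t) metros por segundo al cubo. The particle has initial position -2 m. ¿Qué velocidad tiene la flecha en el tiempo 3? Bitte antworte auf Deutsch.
Wir müssen die Stammfunktion unserer Gleichung für den Ruck j(t) = 0 2-mal finden. Mit ∫j(t)dt und Anwendung von a(0) = -6, finden wir a(t) = -6. Mit ∫a(t)dt und Anwendung von v(0) = 5, finden wir v(t) = 5 - 6·t. Mit v(t) = 5 - 6·t und Einsetzen von t = 3, finden wir v = -13.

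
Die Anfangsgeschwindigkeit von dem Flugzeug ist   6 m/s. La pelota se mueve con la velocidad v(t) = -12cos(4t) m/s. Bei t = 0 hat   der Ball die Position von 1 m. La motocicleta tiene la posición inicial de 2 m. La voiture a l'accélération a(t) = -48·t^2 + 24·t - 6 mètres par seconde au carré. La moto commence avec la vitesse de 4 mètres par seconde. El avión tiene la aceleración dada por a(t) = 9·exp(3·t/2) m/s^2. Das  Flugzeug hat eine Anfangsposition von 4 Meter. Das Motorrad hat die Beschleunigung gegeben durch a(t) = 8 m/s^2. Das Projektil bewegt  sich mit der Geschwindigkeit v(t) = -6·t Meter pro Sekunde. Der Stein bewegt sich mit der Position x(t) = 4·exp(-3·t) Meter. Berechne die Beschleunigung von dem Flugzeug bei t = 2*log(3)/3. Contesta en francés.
Nous avons l'accélération a(t) = 9·exp(3·t/2). En substituant t = 2*log(3)/3: a(2*log(3)/3) = 27.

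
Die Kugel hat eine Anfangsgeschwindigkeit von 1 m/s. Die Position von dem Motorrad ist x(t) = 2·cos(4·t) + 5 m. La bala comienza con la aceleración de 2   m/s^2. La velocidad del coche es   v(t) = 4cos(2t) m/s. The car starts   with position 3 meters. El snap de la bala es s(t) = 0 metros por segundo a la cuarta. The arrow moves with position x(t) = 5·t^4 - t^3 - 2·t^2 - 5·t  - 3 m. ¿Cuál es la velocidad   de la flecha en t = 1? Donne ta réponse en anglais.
We must differentiate our position equation x(t) = 5·t^4 - t^3 - 2·t^2 - 5·t - 3 1 time. Differentiating position, we get velocity: v(t) = 20·t^3 - 3·t^2 - 4·t - 5. From the given velocity equation v(t) = 20·t^3 - 3·t^2 - 4·t - 5, we substitute t = 1 to get v = 8.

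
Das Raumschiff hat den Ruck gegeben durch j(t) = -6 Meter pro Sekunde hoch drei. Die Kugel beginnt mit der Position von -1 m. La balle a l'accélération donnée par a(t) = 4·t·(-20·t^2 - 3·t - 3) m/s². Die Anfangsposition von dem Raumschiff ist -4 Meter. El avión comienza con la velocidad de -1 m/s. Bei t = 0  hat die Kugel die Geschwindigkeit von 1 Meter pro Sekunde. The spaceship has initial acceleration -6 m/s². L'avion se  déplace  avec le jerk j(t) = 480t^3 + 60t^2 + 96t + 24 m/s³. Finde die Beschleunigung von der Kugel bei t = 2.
Mit a(t) = 4·t·(-20·t^2 - 3·t - 3) und Einsetzen von t = 2, finden wir a = -712.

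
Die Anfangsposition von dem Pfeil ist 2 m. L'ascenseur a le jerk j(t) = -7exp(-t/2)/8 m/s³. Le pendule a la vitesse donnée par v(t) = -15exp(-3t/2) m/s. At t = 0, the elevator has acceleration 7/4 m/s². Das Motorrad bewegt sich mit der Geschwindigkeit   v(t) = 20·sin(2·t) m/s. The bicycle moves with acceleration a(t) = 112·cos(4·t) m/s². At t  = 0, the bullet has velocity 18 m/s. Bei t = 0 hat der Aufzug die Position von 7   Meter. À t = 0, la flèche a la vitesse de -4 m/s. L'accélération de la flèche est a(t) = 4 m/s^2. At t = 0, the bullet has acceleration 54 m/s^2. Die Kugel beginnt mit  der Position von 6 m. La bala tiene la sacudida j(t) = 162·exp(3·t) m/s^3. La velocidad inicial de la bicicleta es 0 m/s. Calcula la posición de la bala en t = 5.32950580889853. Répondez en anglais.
We must find the integral of our jerk equation j(t) = 162·exp(3·t) 3 times. Integrating jerk and using the initial condition a(0) = 54, we get a(t) = 54·exp(3·t). Finding the integral of a(t) and using v(0) = 18: v(t) = 18·exp(3·t). Integrating velocity and using the initial condition x(0) = 6, we get x(t) = 6·exp(3·t). We have position x(t) = 6·exp(3·t). Substituting t = 5.32950580889853: x(5.32950580889853) = 52707952.1030164.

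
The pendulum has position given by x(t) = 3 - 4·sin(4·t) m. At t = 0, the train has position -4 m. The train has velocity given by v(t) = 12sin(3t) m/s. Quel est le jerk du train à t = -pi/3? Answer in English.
We must differentiate our velocity equation v(t) = 12·sin(3·t) 2 times. The derivative of velocity gives acceleration: a(t) = 36·cos(3·t). Taking d/dt of a(t), we find j(t) = -108·sin(3·t). From the given jerk equation j(t) = -108·sin(3·t), we substitute t = -pi/3 to get j = 0.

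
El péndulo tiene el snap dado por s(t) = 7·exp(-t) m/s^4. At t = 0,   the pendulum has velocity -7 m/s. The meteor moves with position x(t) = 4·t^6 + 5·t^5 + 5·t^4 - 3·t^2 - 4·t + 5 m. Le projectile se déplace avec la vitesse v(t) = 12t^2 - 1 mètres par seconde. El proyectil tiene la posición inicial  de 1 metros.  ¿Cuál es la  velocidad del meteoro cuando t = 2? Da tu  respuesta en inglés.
Starting from position x(t) = 4·t^6 + 5·t^5 + 5·t^4 - 3·t^2 - 4·t + 5, we take 1 derivative. Taking d/dt of x(t), we find v(t) = 24·t^5 + 25·t^4 + 20·t^3 - 6·t - 4. Using v(t) = 24·t^5 + 25·t^4 + 20·t^3 - 6·t - 4 and substituting t = 2, we find v = 1312.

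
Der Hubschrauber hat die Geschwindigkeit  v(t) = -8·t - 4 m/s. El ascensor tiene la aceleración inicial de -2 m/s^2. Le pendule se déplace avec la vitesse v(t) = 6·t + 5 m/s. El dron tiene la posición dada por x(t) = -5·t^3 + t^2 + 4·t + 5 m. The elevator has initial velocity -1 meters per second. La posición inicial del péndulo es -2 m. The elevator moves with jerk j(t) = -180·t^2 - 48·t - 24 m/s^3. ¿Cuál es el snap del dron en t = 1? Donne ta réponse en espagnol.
Debemos derivar nuestra ecuación de la posición x(t) = -5·t^3 + t^2 + 4·t + 5 4 veces. La derivada de la posición da la velocidad: v(t) = -15·t^2 + 2·t + 4. Derivando la velocidad, obtenemos la aceleración: a(t) = 2 - 30·t. Derivando la aceleración, obtenemos la sacudida: j(t) = -30. Tomando d/dt de j(t), encontramos s(t) = 0. Usando s(t) = 0 y sustituyendo t = 1, encontramos s = 0.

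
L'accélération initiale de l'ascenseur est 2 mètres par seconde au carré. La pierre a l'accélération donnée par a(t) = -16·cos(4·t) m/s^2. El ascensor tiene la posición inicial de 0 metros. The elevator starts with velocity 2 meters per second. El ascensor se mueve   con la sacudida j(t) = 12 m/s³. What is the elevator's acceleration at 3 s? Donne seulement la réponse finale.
The answer is 38.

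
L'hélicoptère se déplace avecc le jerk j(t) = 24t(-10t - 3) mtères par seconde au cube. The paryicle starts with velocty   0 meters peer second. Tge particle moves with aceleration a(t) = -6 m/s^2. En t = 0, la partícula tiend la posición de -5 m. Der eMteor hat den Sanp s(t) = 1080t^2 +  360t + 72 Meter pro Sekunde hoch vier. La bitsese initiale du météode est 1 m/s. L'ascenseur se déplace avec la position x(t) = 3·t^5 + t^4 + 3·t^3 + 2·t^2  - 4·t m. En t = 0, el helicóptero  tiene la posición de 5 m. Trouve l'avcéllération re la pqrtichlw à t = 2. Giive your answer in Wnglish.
Using a(t) = -6 and substituting t = 2, we find a = -6.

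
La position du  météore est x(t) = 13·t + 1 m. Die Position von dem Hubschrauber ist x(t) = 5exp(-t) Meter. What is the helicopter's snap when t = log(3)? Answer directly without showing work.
At t = log(3), s = 5/3.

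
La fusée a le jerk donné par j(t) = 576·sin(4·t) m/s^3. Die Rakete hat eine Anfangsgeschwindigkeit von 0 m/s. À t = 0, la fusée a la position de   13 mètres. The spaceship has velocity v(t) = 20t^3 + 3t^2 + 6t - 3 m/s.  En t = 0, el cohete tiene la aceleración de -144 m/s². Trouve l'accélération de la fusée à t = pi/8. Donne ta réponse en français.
Nous devons intégrer notre équation du jerk j(t) = 576·sin(4·t) 1 fois. En prenant ∫j(t)dt et en appliquant a(0) = -144, nous trouvons a(t) = -144·cos(4·t). De l'équation de l'accélération a(t) = -144·cos(4·t), nous substituons t = pi/8 pour obtenir a = 0.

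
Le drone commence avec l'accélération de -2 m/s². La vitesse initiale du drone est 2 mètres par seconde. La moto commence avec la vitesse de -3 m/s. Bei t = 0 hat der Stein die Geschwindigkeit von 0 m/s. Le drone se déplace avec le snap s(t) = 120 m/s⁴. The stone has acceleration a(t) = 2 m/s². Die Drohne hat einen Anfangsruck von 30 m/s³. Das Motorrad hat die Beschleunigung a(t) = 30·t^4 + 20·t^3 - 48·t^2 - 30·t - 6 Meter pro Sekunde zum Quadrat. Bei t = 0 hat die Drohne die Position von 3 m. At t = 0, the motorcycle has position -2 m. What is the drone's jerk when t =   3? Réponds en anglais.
Starting from snap s(t) = 120, we take 1 antiderivative. The antiderivative of snap is jerk. Using j(0) = 30, we get j(t) = 120·t + 30. Using j(t) = 120·t + 30 and substituting t = 3, we find j = 390.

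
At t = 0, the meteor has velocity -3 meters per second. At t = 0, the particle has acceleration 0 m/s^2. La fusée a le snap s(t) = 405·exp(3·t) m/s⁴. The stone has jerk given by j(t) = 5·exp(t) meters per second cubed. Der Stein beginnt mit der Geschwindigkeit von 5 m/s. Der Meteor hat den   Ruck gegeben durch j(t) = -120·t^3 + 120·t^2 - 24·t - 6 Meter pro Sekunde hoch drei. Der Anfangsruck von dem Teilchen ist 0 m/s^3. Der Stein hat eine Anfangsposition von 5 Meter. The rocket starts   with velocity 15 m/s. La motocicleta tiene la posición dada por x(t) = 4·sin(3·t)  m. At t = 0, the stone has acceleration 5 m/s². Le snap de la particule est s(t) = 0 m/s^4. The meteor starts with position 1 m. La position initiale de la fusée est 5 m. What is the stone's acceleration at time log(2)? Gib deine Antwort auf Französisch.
Nous devons trouver la primitive de notre équation du jerk j(t) = 5·exp(t) 1 fois. En prenant ∫j(t)dt et en appliquant a(0) = 5, nous trouvons a(t) = 5·exp(t). Nous avons l'accélération a(t) = 5·exp(t). En substituant t = log(2): a(log(2)) = 10.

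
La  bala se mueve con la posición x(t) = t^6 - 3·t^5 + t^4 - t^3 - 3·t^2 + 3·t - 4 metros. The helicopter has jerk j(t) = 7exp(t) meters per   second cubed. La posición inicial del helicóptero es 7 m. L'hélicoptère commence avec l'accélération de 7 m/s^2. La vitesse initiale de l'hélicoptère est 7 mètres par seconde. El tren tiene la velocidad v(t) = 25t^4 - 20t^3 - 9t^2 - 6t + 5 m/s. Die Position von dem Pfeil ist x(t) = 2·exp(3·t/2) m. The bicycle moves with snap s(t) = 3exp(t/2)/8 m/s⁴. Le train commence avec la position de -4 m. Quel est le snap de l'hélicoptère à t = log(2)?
En partant du jerk j(t) = 7·exp(t), nous prenons 1 dérivée. En dérivant le jerk, nous obtenons le snap: s(t) = 7·exp(t). En utilisant s(t) = 7·exp(t) et en substituant t = log(2), nous trouvons s = 14.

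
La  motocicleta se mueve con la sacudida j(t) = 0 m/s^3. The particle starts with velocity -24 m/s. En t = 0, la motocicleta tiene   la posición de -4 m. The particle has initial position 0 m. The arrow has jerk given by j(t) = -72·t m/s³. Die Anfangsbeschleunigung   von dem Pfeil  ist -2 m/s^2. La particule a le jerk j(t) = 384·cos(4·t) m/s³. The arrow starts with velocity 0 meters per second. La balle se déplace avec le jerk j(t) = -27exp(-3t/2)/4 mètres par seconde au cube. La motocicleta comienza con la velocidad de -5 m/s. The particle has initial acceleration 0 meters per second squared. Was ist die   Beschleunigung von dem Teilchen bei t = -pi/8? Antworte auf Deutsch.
Ausgehend von dem Ruck j(t) = 384·cos(4·t), nehmen wir 1 Integral. Mit ∫j(t)dt und Anwendung von a(0) = 0, finden wir a(t) = 96·sin(4·t). Mit a(t) = 96·sin(4·t) und Einsetzen von t = -pi/8, finden wir a = -96.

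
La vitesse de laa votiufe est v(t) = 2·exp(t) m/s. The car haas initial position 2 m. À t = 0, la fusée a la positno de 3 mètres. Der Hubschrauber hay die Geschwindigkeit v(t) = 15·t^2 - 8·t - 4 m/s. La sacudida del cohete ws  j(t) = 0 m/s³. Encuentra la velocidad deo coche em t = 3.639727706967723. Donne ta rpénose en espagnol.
Tenemos la velocidad v(t) = 2·exp(t). Sustituyendo t = 3.639727706967723: v(3.639727706967723) = 76.1629319913497.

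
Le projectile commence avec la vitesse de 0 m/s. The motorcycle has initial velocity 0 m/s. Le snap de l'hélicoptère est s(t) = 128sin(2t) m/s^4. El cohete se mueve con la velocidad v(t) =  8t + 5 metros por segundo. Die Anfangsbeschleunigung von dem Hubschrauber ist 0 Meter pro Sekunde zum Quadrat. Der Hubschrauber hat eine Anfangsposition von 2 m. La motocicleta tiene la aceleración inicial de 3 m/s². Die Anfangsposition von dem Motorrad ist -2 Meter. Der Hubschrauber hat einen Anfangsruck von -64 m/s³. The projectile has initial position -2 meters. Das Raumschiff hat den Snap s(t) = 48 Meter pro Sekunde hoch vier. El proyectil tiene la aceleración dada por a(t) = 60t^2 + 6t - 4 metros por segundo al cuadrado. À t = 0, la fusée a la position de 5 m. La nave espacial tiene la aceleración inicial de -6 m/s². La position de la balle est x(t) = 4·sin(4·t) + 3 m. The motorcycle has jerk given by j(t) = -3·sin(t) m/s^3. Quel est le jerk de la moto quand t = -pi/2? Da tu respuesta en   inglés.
We have jerk j(t) = -3·sin(t). Substituting t = -pi/2: j(-pi/2) = 3.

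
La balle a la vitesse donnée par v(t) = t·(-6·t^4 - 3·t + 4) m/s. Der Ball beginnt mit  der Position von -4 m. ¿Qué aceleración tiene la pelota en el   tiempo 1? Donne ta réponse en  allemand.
Ausgehend von der Geschwindigkeit v(t) = t·(-6·t^4 - 3·t + 4), nehmen wir 1 Ableitung. Mit d/dt von v(t) finden wir a(t) = -6·t^4 + t·(-24·t^3 - 3) - 3·t + 4. Mit a(t) = -6·t^4 + t·(-24·t^3 - 3) - 3·t + 4 und Einsetzen von t = 1, finden wir a = -32.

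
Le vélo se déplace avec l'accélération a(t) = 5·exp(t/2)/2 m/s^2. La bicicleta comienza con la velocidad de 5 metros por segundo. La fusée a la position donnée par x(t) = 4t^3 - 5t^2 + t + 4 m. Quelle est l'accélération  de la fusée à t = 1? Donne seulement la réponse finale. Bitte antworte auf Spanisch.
La aceleración en t = 1 es a = 14.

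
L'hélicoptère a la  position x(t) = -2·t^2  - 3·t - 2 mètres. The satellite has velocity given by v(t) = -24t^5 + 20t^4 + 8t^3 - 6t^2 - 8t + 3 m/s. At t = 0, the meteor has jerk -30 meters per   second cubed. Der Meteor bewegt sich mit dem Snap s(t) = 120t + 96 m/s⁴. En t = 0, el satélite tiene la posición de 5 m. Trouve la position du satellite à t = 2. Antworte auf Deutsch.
Ausgehend von der Geschwindigkeit v(t) = -24·t^5 + 20·t^4 + 8·t^3 - 6·t^2 - 8·t + 3, nehmen wir 1 Stammfunktion. Durch Integration von der Geschwindigkeit und Verwendung der Anfangsbedingung x(0) = 5, erhalten wir x(t) = -4·t^6 + 4·t^5 + 2·t^4 - 2·t^3 - 4·t^2 + 3·t + 5. Mit x(t) = -4·t^6 + 4·t^5 + 2·t^4 - 2·t^3 - 4·t^2 + 3·t + 5 und Einsetzen von t = 2, finden wir x = -117.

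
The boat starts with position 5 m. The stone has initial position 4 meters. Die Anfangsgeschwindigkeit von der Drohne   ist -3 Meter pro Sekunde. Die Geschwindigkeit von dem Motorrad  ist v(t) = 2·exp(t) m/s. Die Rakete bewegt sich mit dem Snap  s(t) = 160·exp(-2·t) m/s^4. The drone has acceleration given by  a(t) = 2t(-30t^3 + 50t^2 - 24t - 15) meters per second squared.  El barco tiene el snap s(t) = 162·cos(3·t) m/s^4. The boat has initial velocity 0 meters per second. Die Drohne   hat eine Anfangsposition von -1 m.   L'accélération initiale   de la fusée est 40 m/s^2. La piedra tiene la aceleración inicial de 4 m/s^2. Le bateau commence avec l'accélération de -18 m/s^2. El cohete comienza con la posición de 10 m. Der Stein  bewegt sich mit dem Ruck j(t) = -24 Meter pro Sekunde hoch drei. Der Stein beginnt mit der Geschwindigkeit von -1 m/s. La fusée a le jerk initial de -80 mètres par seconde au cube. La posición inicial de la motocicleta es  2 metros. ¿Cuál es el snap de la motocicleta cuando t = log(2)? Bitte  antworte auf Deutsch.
Wir müssen unsere Gleichung für die Geschwindigkeit v(t) = 2·exp(t) 3-mal ableiten. Die Ableitung von der Geschwindigkeit ergibt die Beschleunigung: a(t) = 2·exp(t). Die Ableitung von der Beschleunigung ergibt den Ruck: j(t) = 2·exp(t). Mit d/dt von j(t) finden wir s(t) = 2·exp(t). Aus der Gleichung für den Snap s(t) = 2·exp(t), setzen wir t = log(2) ein und erhalten s = 4.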